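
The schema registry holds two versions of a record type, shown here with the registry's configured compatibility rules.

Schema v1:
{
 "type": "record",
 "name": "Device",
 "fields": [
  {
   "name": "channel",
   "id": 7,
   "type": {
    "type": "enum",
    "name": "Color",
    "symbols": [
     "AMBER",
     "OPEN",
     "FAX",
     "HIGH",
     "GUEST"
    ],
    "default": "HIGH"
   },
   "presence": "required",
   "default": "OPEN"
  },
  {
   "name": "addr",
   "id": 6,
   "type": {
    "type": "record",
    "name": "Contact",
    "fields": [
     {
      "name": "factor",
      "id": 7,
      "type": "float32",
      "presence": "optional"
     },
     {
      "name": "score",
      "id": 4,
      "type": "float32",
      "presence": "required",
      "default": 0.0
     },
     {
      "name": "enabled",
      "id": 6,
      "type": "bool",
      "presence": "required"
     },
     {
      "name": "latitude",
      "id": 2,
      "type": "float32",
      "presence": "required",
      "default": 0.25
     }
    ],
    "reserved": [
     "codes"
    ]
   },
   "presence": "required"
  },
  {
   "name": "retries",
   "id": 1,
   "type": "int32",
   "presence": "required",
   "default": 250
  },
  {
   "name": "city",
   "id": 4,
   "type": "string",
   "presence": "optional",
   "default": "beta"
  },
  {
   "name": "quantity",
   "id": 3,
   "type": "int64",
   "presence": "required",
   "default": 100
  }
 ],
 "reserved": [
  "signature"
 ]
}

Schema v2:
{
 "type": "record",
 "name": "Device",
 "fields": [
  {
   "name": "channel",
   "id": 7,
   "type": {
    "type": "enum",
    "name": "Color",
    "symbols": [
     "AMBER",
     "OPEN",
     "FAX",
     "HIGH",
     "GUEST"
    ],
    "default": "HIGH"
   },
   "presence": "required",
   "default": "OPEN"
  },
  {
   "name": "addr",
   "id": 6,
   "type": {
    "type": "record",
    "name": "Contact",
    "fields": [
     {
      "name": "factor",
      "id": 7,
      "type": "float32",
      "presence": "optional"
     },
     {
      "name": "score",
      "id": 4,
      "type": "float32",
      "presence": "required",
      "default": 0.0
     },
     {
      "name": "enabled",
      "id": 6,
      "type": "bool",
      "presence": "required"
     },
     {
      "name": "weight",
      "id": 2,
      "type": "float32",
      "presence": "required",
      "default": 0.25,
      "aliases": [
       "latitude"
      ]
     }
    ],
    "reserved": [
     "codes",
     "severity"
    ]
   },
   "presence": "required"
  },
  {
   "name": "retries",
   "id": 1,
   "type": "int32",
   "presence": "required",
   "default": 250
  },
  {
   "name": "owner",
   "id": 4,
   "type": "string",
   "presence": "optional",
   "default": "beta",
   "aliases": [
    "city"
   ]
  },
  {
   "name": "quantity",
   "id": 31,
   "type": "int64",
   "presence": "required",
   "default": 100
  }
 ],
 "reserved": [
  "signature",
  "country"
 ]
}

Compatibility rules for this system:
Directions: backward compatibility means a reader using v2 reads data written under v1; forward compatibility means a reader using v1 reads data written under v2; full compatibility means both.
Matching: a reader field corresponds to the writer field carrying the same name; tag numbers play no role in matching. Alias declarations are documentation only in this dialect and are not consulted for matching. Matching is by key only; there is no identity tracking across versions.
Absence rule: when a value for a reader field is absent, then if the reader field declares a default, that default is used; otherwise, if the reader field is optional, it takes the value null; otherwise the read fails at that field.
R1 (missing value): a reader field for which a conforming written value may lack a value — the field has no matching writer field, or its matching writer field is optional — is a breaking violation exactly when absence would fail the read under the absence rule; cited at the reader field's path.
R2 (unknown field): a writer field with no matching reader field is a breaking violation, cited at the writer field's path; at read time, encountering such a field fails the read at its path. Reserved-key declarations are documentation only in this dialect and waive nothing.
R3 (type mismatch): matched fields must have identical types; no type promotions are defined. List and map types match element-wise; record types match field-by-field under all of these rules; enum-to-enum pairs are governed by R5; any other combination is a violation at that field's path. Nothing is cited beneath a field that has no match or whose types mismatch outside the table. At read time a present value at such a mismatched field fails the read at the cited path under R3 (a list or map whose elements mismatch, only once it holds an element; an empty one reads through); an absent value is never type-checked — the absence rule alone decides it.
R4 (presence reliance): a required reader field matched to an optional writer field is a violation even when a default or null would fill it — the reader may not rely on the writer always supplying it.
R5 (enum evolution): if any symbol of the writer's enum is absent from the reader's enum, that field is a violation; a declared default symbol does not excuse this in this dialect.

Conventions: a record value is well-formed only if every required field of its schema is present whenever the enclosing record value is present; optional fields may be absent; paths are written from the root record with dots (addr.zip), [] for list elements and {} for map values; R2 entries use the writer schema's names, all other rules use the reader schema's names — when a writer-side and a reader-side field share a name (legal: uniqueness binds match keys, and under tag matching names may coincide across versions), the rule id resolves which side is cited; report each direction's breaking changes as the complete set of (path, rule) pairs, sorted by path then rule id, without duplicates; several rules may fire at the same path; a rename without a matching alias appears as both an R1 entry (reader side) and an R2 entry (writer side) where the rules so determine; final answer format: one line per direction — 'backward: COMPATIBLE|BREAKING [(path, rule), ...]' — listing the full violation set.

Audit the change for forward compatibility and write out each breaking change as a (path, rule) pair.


forward: BREAKING [(addr.weight, R2), (owner, R2)]

arrows below run writer -> reader for Device
forward on Device — v1 reading data written by v2:
  channel: paired with writer channel (Color -> Color; writer required)
  addr: paired with writer addr (Contact -> Contact; writer required)
  retries: paired with writer retries (int32 -> int32; writer required)
  no writer field matches reader city
  quantity: paired with writer quantity (int64 -> int64; writer required)
  writer owner: unknown to reader
  addr.factor: paired with writer addr.factor (float32 -> float32; writer optional)
  addr.score: paired with writer addr.score (float32 -> float32; writer required)
  addr.enabled: paired with writer addr.enabled (bool -> bool; writer required)
  no writer field matches reader addr.latitude
  writer addr.weight: unknown to reader
  R2 fires at addr.weight
  R2 fires at owner
  => forward: BREAKING (2)
remaining Device differences; none change what is asked:
  field quantity in record Device: tag 3 changed to 31 -> inert for the asked Device verdict: nothing fires


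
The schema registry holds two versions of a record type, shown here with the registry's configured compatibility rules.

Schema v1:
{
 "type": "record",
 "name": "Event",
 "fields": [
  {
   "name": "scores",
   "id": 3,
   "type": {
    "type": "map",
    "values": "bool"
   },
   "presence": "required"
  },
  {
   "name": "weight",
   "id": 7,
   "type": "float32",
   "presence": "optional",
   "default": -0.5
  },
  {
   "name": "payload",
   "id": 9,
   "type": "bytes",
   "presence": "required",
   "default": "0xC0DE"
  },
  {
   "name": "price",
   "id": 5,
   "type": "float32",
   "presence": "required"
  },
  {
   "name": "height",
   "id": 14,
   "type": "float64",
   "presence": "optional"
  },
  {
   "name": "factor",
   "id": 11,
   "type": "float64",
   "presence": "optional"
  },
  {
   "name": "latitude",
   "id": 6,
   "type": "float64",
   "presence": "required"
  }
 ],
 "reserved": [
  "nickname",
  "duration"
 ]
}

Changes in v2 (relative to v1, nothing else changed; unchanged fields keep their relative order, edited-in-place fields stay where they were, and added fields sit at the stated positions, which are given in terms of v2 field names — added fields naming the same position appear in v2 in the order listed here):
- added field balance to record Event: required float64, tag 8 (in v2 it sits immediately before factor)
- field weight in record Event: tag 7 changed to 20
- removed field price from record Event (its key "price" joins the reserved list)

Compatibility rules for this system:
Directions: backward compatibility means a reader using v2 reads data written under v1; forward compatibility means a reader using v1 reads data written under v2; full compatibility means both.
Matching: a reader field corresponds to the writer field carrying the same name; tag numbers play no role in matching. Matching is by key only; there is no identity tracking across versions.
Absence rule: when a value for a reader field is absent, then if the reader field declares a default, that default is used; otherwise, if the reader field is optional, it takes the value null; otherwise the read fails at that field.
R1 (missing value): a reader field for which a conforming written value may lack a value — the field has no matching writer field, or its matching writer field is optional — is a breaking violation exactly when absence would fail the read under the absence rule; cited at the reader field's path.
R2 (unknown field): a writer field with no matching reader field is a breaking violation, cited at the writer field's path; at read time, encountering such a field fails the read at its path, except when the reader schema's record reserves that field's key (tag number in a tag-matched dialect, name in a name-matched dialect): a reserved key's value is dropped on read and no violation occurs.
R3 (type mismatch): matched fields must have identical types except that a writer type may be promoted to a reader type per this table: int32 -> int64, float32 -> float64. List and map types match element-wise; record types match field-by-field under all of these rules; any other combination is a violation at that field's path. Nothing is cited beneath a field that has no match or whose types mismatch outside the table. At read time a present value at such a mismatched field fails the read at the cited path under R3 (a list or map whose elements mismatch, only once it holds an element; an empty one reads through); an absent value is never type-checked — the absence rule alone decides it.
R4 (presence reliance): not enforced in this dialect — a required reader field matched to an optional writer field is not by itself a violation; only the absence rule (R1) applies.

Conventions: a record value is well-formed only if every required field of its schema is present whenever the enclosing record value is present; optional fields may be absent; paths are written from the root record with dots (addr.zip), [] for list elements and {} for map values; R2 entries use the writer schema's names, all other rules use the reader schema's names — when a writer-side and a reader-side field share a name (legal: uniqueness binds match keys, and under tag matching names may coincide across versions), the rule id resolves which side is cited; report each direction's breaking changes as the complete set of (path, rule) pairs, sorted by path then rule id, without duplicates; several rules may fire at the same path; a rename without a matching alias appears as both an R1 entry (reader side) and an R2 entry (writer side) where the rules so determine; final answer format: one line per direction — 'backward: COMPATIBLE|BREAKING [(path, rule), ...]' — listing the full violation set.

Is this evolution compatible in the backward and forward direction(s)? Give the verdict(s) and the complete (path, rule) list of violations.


the writer's type comes first in each Event pair
backward for Event (reader v2, writer v1):
  scores: paired with writer scores (map<string, bool> -> map<string, bool>; writer required)
  weight: paired with writer weight (float32 -> float32; writer optional)
  payload: paired with writer payload (bytes -> bytes; writer required)
  height: paired with writer height (float64 -> float64; writer optional)
  balance: no writer-side match
  factor: paired with writer factor (float64 -> float64; writer optional)
  latitude: paired with writer latitude (float64 -> float64; writer required)
  price (writer side), unknown to reader
  breaking: (balance, R1)
  backward on Event therefore BREAKING (1)
forward for Event (reader v1, writer v2):
  scores: paired with writer scores (map<string, bool> -> map<string, bool>; writer required)
  weight: paired with writer weight (float32 -> float32; writer optional)
  payload: paired with writer payload (bytes -> bytes; writer required)
  price: no writer-side match
  height: paired with writer height (float64 -> float64; writer optional)
  factor: paired with writer factor (float64 -> float64; writer optional)
  latitude: paired with writer latitude (float64 -> float64; writer required)
  balance (writer side), unknown to reader
  breaking: (balance, R2)
  breaking: (price, R1)
  forward on Event therefore BREAKING (2)

backward: BREAKING [(balance, R1)]; forward: BREAKING [(balance, R2), (price, R1)]


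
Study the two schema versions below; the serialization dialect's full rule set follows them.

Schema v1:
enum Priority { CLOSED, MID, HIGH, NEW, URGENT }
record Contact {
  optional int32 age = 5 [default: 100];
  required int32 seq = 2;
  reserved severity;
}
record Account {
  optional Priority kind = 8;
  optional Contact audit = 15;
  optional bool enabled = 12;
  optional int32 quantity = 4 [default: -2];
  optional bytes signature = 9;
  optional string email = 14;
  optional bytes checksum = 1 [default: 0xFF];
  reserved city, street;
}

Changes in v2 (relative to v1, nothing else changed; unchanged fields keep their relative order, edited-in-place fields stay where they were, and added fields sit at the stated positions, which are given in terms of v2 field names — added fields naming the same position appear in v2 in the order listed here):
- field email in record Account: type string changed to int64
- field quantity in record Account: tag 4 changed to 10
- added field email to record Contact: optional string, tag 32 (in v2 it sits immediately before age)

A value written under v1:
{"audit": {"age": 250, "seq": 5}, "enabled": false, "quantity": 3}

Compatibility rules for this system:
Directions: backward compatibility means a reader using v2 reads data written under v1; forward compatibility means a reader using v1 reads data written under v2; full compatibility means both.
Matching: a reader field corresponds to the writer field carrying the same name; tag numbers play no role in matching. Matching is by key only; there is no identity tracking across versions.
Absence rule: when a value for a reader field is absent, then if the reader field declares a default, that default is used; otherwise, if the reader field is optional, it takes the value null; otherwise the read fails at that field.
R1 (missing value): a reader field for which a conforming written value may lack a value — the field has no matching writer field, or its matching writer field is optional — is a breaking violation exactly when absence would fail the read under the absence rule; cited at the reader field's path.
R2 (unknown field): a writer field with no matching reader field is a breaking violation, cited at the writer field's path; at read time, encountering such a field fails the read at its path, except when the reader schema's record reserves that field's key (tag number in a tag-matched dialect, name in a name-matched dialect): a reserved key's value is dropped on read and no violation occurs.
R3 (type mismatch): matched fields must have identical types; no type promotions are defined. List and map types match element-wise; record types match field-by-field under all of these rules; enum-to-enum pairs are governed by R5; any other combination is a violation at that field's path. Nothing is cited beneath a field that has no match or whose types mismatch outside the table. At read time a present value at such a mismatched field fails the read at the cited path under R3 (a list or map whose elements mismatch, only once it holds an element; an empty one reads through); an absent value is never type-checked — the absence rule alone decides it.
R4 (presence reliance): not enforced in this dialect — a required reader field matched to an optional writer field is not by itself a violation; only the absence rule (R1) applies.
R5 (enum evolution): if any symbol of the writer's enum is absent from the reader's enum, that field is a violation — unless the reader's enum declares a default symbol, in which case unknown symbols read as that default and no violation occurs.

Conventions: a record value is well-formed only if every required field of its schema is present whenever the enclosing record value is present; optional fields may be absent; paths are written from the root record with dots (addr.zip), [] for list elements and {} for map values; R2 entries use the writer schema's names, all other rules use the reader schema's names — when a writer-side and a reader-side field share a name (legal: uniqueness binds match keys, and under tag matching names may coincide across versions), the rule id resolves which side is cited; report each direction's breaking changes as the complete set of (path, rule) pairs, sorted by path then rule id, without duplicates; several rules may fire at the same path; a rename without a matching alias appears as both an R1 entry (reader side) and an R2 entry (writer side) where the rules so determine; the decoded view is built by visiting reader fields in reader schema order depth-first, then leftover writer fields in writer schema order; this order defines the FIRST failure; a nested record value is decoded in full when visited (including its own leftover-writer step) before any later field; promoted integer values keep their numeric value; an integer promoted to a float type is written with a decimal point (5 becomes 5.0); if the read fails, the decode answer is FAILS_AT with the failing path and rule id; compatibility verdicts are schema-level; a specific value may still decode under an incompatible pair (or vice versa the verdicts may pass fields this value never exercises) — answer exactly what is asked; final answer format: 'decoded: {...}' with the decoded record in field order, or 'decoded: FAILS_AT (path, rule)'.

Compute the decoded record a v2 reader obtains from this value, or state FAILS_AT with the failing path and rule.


decoded: {"kind": null, "audit": {"email": null, "age": 250, "seq": 5}, "enabled": false, "quantity": 3, "signature": null, "email": null, "checksum": 0xFF}

each type pair in Account: writer, then reader
decode (reader v2):
  kind := null (absent, optional -> null)
  audit.email := null (absent, optional -> null)
  audit.age := 250
  audit.seq := 5
  enabled := false
  quantity := 3
  signature := null (absent, optional -> null)
  email := null (absent, optional -> null)
  checksum := 0xFF (absent -> default)
  => decoded: {"kind": null, "audit": {"email": null, "age": 250, "seq": 5}, "enabled": false, "quantity": 3, "signature": null, "email": null, "checksum": 0xFF}
remaining Account differences; none change what is asked:
  field email in record Account: type string changed to int64 -> a verdict-level change on Account — the shown value reads the same
  field quantity in record Account: tag 4 changed to 10 -> triggers nothing under the printed rules; the Account answer is the same either way


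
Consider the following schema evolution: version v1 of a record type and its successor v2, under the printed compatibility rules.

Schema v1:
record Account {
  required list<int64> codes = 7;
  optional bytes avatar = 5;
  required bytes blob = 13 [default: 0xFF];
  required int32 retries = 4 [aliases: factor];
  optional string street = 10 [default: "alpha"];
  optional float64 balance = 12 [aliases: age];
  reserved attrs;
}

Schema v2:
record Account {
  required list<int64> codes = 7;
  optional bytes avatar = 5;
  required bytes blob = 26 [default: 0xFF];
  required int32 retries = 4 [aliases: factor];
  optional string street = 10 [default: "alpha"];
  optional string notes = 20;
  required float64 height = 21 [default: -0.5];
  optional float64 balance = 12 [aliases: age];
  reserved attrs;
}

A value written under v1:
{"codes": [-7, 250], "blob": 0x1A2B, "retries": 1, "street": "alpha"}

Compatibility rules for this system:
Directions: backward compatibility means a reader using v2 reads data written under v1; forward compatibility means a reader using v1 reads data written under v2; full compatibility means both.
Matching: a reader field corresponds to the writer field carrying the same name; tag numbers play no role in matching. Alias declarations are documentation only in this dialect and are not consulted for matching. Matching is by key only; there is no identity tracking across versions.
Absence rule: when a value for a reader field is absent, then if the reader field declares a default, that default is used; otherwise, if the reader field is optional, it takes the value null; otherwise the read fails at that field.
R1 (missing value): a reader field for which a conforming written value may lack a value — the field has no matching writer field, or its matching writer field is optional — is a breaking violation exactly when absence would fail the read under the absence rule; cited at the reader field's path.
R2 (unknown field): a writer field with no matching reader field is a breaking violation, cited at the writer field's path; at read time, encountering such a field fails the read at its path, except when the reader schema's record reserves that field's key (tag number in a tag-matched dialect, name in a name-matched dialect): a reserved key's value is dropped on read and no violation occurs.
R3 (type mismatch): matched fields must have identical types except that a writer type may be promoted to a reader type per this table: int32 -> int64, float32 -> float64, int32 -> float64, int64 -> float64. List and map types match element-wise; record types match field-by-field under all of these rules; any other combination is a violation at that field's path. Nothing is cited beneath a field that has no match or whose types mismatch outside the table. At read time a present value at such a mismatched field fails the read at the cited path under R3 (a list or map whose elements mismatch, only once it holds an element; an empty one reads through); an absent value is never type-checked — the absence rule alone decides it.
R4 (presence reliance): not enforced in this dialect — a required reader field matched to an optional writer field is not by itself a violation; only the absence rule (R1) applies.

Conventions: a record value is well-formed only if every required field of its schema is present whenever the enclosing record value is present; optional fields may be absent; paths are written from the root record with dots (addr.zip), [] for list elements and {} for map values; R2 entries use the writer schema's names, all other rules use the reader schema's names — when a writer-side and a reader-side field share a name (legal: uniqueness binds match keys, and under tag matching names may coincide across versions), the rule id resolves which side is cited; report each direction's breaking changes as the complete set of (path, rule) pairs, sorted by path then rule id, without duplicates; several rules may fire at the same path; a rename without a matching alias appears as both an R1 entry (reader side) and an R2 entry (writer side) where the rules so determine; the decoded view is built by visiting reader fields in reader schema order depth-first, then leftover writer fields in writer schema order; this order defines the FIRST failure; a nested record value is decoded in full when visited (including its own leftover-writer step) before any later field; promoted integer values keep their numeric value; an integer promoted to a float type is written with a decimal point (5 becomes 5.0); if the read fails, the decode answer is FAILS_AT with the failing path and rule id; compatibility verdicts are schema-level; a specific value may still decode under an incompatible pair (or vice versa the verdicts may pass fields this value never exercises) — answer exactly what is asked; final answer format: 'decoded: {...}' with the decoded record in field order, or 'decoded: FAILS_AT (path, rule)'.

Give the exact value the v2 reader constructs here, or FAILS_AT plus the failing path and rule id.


decoded: {"codes": [-7, 250], "avatar": null, "blob": 0x1A2B, "retries": 1, "street": "alpha", "notes": null, "height": -0.5, "balance": null}

in Account below, arrows point writer -> reader
decoding the Account value with the v2 reader:
  codes := [-7, 250]
  avatar := null (absent, optional -> null)
  blob := 0x1A2B
  retries := 1
  street := "alpha"
  notes := null (absent, optional -> null)
  height := -0.5 (absent -> default)
  balance := null (absent, optional -> null)
  => decoded: {"codes": [-7, 250], "avatar": null, "blob": 0x1A2B, "retries": 1, "street": "alpha", "notes": null, "height": -0.5, "balance": null}
ruling out the remaining Account differences:
  field blob in record Account: tag 13 changed to 26 -> triggers nothing under the printed rules; the Account answer is the same either way


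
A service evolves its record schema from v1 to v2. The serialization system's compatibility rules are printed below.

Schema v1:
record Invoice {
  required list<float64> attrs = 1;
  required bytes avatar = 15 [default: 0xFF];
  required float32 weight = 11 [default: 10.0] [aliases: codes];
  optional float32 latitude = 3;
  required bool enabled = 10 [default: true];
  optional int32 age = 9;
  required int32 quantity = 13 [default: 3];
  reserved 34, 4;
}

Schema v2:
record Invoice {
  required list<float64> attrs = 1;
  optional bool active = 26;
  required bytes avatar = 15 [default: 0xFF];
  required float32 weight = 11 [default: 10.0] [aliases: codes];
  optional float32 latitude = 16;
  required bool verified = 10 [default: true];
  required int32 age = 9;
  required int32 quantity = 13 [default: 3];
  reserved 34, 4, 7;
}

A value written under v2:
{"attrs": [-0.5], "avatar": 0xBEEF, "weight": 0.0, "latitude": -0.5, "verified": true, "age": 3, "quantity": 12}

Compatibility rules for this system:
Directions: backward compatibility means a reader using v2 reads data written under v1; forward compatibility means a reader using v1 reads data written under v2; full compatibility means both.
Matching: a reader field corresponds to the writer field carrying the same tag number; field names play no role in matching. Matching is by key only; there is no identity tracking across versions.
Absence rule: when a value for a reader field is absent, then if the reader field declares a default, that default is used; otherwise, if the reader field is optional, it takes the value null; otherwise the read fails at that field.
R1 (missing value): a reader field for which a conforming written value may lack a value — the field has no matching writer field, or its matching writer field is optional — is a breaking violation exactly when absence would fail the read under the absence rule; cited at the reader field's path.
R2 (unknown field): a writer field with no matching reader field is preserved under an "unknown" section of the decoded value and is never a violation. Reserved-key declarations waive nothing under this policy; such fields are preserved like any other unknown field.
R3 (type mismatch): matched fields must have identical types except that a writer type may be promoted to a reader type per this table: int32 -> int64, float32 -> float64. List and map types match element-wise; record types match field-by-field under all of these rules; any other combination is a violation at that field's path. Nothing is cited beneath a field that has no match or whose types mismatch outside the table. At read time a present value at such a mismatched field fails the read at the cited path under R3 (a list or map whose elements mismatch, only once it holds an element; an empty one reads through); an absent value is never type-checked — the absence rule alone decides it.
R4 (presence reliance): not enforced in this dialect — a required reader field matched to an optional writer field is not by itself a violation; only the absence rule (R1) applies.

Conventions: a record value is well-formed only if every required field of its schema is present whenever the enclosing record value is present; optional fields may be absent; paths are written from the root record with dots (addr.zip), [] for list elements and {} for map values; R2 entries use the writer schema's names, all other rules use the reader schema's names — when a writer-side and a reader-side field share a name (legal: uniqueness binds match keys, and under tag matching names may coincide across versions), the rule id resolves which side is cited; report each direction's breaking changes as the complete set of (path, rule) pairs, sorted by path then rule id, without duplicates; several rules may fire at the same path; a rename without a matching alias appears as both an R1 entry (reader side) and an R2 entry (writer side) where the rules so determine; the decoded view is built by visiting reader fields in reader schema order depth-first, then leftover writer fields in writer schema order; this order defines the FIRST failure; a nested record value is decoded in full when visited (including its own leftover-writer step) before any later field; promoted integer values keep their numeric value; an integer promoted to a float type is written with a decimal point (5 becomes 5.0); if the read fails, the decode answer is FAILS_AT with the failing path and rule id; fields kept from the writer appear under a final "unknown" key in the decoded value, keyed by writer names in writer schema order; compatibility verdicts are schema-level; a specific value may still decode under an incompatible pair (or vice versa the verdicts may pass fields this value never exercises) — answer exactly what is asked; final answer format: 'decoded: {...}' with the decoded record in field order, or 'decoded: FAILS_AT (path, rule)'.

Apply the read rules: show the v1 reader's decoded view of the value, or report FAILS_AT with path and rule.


arrows below run writer -> reader for Invoice
decoding the Invoice value with the v1 reader:
  attrs := [-0.5]
  avatar := 0xBEEF
  weight := 0.0
  latitude := null (missing; optional => null)
  enabled := true (from writer verified)
  age := 3
  quantity := 12
  writer latitude: kept under "unknown"
  => decoded: {"attrs": [-0.5], "avatar": 0xBEEF, "weight": 0.0, "latitude": null, "enabled": true, "age": 3, "quantity": 12, "unknown": {"latitude": -0.5}}
ruling out the remaining Invoice differences:
  field age in record Invoice: optional changed to required -> a verdict-level change on Invoice — the shown value reads the same
  renamed field enabled to verified in record Invoice -> no rule fires on it and the decoded Invoice view is identical with or without it
  added field active to record Invoice: optional bool, tag 26 (in v2 it sits immediately before avatar) -> no rule fires on it and the decoded Invoice view is identical with or without it

decoded: {"attrs": [-0.5], "avatar": 0xBEEF, "weight": 0.0, "latitude": null, "enabled": true, "age": 3, "quantity": 12, "unknown": {"latitude": -0.5}}


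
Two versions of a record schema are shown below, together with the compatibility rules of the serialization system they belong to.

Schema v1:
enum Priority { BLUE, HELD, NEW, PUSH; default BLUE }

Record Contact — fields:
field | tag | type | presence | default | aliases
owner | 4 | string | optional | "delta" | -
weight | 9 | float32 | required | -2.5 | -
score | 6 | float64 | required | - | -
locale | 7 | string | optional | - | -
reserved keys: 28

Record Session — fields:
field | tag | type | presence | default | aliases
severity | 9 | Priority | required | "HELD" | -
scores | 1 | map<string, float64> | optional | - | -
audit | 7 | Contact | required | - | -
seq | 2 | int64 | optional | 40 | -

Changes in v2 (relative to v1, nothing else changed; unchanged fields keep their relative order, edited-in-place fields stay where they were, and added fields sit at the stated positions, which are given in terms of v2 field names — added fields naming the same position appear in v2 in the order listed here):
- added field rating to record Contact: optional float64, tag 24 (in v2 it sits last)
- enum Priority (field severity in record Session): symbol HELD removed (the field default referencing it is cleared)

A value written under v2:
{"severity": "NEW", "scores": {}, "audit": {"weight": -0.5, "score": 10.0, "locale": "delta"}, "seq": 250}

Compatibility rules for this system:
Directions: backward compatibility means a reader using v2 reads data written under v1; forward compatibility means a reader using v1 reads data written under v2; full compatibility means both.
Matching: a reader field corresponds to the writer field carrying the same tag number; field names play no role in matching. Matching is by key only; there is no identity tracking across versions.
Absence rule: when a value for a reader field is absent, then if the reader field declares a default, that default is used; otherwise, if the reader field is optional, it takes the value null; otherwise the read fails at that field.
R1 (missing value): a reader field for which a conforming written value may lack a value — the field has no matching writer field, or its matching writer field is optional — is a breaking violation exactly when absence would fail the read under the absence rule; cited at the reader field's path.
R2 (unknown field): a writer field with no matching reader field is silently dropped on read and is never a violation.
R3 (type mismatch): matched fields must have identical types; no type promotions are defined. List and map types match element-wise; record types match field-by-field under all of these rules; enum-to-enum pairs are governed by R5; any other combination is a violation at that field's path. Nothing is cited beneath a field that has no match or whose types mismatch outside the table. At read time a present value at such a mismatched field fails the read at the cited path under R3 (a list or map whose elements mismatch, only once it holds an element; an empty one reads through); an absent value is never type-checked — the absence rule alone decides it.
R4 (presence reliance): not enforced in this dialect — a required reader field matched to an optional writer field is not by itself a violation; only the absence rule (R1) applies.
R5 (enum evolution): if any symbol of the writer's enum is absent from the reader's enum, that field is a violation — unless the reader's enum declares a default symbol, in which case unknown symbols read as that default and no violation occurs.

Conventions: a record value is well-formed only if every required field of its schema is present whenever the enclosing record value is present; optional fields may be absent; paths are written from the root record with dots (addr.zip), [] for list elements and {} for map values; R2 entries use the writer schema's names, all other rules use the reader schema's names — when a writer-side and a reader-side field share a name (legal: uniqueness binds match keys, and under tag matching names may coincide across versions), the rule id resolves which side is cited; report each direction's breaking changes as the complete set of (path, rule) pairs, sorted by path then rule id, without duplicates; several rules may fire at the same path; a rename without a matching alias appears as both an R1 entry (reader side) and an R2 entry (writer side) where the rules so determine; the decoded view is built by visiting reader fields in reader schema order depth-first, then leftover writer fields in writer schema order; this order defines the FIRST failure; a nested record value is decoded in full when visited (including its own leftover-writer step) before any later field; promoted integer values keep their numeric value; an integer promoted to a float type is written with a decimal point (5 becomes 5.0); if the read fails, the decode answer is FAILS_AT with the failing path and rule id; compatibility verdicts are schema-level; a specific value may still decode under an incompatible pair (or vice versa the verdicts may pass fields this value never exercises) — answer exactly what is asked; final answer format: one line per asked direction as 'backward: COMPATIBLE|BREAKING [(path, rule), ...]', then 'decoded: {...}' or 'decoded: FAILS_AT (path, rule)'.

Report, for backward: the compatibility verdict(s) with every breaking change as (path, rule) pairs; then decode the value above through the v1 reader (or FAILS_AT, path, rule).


arrows below run writer -> reader for Session
backward for Session (reader v2, writer v1):
  severity: paired with writer severity (Priority -> Priority; writer required)
  scores: paired with writer scores (map<string, float64> -> map<string, float64>; writer optional)
  audit: paired with writer audit (Contact -> Contact; writer required)
  seq: paired with writer seq (int64 -> int64; writer optional)
  audit.owner: paired with writer audit.owner (string -> string; writer optional)
  audit.weight: paired with writer audit.weight (float32 -> float32; writer required)
  audit.score: paired with writer audit.score (float64 -> float64; writer required)
  audit.locale: paired with writer audit.locale (string -> string; writer optional)
  audit.rating has no writer counterpart
  => no violations; backward on Session: COMPATIBLE
decoding the Session value with the v1 reader:
  severity := "NEW"
  scores := {}
  audit.owner := "delta" (missing; default applied)
  audit.weight := -0.5
  audit.score := 10.0
  audit.locale := "delta"
  seq := 250
  => decoded: {"severity": "NEW", "scores": {}, "audit": {"owner": "delta", "weight": -0.5, "score": 10.0, "locale": "delta"}, "seq": 250}
the rest of the Session diff is inert for this question:
  added field rating to record Contact: optional float64, tag 24 (in v2 it sits last) -> fires no rule on Session, leaving the asked answer as it is
  enum Priority (field severity in record Session): symbol HELD removed (the field default referencing it is cleared) -> fires no rule on Session, leaving the asked answer as it is

backward: COMPATIBLE []; decoded: {"severity": "NEW", "scores": {}, "audit": {"owner": "delta", "weight": -0.5, "score": 10.0, "locale": "delta"}, "seq": 250}


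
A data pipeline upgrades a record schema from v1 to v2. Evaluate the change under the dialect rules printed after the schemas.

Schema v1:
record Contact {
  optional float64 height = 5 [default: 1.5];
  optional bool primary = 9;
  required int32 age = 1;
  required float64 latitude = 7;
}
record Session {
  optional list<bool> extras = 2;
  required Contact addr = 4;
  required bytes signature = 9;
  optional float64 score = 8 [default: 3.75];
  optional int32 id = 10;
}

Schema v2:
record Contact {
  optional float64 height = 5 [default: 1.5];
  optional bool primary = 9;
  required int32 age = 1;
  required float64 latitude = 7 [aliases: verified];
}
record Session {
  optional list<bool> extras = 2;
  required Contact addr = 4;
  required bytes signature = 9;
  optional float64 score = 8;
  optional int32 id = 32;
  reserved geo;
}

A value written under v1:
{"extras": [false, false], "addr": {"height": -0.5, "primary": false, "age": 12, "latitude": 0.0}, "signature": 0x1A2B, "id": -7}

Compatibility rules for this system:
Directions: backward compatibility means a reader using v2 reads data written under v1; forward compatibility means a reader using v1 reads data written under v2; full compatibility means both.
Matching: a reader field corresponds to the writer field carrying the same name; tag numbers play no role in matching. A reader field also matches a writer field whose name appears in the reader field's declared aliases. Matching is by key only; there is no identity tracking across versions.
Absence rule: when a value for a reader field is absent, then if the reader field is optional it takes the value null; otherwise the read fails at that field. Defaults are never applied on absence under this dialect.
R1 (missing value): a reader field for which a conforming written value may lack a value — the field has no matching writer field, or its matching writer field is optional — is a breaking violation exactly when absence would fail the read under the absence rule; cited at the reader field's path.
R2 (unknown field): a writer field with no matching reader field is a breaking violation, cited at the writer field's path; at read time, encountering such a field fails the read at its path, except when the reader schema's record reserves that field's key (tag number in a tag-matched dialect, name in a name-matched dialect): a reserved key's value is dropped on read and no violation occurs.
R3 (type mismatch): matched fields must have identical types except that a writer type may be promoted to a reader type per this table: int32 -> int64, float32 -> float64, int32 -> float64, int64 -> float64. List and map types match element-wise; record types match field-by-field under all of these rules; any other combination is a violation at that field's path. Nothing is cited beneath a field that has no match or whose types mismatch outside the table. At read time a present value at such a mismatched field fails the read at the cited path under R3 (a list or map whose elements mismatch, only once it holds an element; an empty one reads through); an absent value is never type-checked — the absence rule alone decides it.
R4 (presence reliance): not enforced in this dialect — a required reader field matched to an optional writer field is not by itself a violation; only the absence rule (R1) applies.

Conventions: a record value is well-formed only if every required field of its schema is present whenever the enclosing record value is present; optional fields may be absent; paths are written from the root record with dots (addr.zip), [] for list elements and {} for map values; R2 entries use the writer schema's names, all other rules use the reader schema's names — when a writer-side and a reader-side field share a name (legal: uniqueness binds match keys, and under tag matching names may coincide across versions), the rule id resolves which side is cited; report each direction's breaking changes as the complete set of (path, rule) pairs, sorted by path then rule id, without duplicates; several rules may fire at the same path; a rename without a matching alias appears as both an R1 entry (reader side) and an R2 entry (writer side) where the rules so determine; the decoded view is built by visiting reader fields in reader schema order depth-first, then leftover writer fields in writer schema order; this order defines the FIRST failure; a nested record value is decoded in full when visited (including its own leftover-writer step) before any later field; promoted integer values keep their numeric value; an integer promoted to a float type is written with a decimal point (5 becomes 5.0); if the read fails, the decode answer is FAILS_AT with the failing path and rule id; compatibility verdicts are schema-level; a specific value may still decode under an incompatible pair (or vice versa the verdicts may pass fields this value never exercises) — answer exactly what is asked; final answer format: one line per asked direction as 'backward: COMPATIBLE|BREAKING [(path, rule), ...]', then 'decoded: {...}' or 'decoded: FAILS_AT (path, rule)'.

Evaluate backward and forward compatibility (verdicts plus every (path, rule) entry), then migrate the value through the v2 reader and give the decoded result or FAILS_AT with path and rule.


arrows below run writer -> reader for Session
backward for Session (reader v2, writer v1):
  list<bool> -> list<bool>, writer optional: extras aligns to extras
  Contact -> Contact, writer required: addr aligns to addr
  bytes -> bytes, writer required: signature aligns to signature
  float64 -> float64, writer optional: score aligns to score
  int32 -> int32, writer optional: id aligns to id
  float64 -> float64, writer optional: addr.height aligns to addr.height
  bool -> bool, writer optional: addr.primary aligns to addr.primary
  int32 -> int32, writer required: addr.age aligns to addr.age
  float64 -> float64, writer required: addr.latitude aligns to addr.latitude
  => no violations; backward on Session: COMPATIBLE
forward for Session (reader v1, writer v2):
  list<bool> -> list<bool>, writer optional: extras aligns to extras
  Contact -> Contact, writer required: addr aligns to addr
  bytes -> bytes, writer required: signature aligns to signature
  float64 -> float64, writer optional: score aligns to score
  int32 -> int32, writer optional: id aligns to id
  float64 -> float64, writer optional: addr.height aligns to addr.height
  bool -> bool, writer optional: addr.primary aligns to addr.primary
  int32 -> int32, writer required: addr.age aligns to addr.age
  float64 -> float64, writer required: addr.latitude aligns to addr.latitude
  => no violations; forward on Session: COMPATIBLE
decode walk for Session under reader schema v2:
  extras := [false, false]
  addr.height := -0.5
  addr.primary := false
  addr.age := 12
  addr.latitude := 0.0
  signature := 0x1A2B
  score := null (missing; optional => null)
  id := -7
  => decoded: {"extras": [false, false], "addr": {"height": -0.5, "primary": false, "age": 12, "latitude": 0.0}, "signature": 0x1A2B, "score": null, "id": -7}

backward: COMPATIBLE []; forward: COMPATIBLE []; decoded: {"extras": [false, false], "addr": {"height": -0.5, "primary": false, "age": 12, "latitude": 0.0}, "signature": 0x1A2B, "score": null, "id": -7}
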